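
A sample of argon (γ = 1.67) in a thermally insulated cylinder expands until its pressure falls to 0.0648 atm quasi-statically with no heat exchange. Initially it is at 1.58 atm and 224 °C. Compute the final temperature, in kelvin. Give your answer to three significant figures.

Along an adiabat T P^((1−γ)/γ) is constant, so T₂ = T₁ (P₂/P₁)^((γ−1)/γ).
T₁ = 224 °C = 497.1 K.
T₂ = 497.1 × (0.0648/1.58)^(0.401) = 138 K.

T₂ ≈ 138 K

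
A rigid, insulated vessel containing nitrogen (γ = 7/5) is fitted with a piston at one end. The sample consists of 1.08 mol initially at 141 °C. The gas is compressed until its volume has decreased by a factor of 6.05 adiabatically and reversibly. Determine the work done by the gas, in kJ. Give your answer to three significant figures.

Adiabatic: T₁V₁^(γ−1) = T₂V₂^(γ−1) ⇒ T₂ = T₁ (V₁/V₂)^(γ−1).
T₁ = 141 °C = 414.1 K.
T₂ = 414.1 × 6.05^(2/5) = 850.9 K.
Q = 0, so ΔU = W_on_gas = nCᵥΔT with Cᵥ = R/(γ−1) = 20.79 J/(mol·K).
ΔU = 1.08 × 20.79 × (850.9 − 414.1) = 9803 J.
Work done by the gas = −ΔU = -9803 J.

W ≈ -9.80 kJ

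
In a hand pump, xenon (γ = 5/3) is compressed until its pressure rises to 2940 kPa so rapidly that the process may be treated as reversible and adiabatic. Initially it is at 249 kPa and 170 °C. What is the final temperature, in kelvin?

Along an adiabat T P^((1−γ)/γ) is constant, so T₂ = T₁ (P₂/P₁)^((γ−1)/γ).
T₁ = 170 °C = 443.1 K.
T₂ = 443.1 × (2940/249)^(2/5) = 1190 K.

T₂ ≈ 1190 K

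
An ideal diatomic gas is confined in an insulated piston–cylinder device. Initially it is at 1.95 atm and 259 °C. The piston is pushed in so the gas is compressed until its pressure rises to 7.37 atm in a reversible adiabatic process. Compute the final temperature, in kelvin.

T₂ ≈ 778 K

Adiabatic: T₂/T₁ = (P₂/P₁)^((γ−1)/γ).
For a diatomic ideal gas γ = 7/5, so (γ−1)/γ = 2/7.
T₁ = 259 °C = 532.1 K.
T₂ = 532.1 × (7.37/1.95)^(2/7) = 778.1 K.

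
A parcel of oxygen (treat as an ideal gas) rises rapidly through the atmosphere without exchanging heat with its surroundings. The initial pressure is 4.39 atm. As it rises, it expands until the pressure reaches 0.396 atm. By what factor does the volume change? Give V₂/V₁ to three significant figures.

V₂/V₁ ≈ 5.58

From PV^γ = const, V₂/V₁ = (P₁/P₂)^(1/γ).
For a diatomic ideal gas γ = 7/5.
V₂/V₁ = (4.39/0.396)^(5/7) = 5.575.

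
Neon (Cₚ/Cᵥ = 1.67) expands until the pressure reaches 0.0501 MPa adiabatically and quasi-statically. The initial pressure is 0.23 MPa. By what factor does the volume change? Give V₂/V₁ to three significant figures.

From PV^γ = const, V₂/V₁ = (P₁/P₂)^(1/γ).
V₂/V₁ = (0.23/0.0501)^(0.599) = 2.491.

V₂/V₁ ≈ 2.49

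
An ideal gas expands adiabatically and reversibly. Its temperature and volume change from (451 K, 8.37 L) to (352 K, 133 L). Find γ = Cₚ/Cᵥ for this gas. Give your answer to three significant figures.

γ ≈ 1.09

TV^(γ−1) = const ⇒ γ − 1 = ln(T₂/T₁) / ln(V₁/V₂).
γ = 1 + ln(352/451) / ln(8.37/133) = 1.09.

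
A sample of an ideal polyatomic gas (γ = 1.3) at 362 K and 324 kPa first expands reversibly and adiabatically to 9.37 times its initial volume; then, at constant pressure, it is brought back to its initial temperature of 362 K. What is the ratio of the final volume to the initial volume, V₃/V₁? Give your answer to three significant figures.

V₃/V₁ ≈ 18.3

Adiabatic step: V₂/V₁ = 9.37; T₂ = T₁·(1/9.37)^(0.3) = 185 K.
Isobaric step: V₃/V₂ = T₃/T₂ = 362/185.
V₃/V₁ = (V₂/V₁)(V₃/V₂) = 9.37 × (362/185) = 18.33.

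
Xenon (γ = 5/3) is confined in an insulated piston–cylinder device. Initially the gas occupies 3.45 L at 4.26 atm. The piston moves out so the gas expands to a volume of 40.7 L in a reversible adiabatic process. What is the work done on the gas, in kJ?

P₂ = P₁(V₁/V₂)^γ = 4.26×(3.45/40.7)^(5/3) = 0.06968 atm.
For a reversible adiabat, W_by_gas = (P₁V₁ − P₂V₂)/(γ−1).
W_by = (431600×0.00345 − 7060×0.0407) / (2/3) = 1803 J.
W_on_gas = −W_by = -1803 J.

W ≈ -1.80 kJ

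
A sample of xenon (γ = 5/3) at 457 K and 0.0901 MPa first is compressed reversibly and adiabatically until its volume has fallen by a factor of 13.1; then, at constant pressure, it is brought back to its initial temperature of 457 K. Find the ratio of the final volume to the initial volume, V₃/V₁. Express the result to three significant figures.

V₃/V₁ ≈ 0.0137

Adiabatic step: V₂/V₁ = 0.07634; T₂ = T₁·13.1^(2/3) = 2540 K.
Isobaric step: V₃/V₂ = T₃/T₂ = 457/2540.
V₃/V₁ = (V₂/V₁)(V₃/V₂) = 0.07634 × (457/2540) = 0.01374.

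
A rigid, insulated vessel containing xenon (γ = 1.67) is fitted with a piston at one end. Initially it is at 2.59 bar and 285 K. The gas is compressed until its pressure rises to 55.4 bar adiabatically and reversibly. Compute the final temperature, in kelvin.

Adiabatic: T₂/T₁ = (P₂/P₁)^((γ−1)/γ).
T₂ = 285 × (55.4/2.59)^(0.401) = 973.9 K.

T₂ ≈ 974 K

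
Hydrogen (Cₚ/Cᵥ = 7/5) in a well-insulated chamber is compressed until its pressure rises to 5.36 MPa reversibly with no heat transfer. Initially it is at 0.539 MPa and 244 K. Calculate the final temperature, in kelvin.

T₂ ≈ 470 K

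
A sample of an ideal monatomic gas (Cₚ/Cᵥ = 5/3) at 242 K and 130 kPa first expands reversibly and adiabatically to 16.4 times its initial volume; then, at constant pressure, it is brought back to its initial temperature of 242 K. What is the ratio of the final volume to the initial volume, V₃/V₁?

Adiabatic step: V₂/V₁ = 16.4; T₂ = T₁·(1/16.4)^(2/3) = 37.49 K.
Isobaric step: V₃/V₂ = T₃/T₂ = 242/37.49.
V₃/V₁ = (V₂/V₁)(V₃/V₂) = 16.4 × (242/37.49) = 105.9.

V₃/V₁ ≈ 106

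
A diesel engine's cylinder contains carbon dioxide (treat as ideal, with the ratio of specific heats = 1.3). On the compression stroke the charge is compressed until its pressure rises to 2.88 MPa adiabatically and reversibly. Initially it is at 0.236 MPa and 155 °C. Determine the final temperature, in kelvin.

T₂ ≈ 763 K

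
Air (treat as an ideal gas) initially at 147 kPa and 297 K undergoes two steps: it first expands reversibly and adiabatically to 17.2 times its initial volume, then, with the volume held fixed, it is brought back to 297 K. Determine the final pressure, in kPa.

P₃ ≈ 8.55 kPa

For a diatomic ideal gas γ = 7/5.
Adiabatic step (PV^γ = const): P₂ = 147×(1/17.2)^(7/5) = 2.739 kPa; T₂ = 297×(1/17.2)^(2/5) = 95.18 K.
Isochoric: P₃ = P₂(T₃/T₂) = 2.739 × (297/95.18) = 8.547 kPa.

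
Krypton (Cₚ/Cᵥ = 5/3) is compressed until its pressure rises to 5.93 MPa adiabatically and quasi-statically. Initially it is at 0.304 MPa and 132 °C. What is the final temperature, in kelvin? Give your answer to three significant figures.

T₂ ≈ 1330 K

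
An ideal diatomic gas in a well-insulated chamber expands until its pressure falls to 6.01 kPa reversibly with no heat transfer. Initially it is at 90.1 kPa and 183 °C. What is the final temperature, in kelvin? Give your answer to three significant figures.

T₂ ≈ 210 K

Along an adiabat T P^((1−γ)/γ) is constant, so T₂ = T₁ (P₂/P₁)^((γ−1)/γ).
For a diatomic ideal gas γ = 7/5, so (γ−1)/γ = 2/7.
T₁ = 183 °C = 456.1 K.
T₂ = 456.1 × (6.01/90.1)^(2/7) = 210.5 K.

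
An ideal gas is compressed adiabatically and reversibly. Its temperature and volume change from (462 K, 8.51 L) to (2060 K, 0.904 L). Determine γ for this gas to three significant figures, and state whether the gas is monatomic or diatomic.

γ ≈ 1.67; monatomic

TV^(γ−1) = const ⇒ γ − 1 = ln(T₂/T₁) / ln(V₁/V₂).
γ = 1 + ln(2060/462) / ln(8.51/0.904) = 1.667.
γ ≈ 1.67 is close to 5/3, so the gas is monatomic.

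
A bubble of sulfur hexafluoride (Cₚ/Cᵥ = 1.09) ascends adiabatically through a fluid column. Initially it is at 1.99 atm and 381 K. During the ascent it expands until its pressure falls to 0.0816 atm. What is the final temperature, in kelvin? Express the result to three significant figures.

T₂ ≈ 293 K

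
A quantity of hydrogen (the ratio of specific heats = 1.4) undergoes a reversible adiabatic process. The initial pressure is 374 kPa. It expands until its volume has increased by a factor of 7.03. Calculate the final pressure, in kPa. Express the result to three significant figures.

Adiabatic: P₁V₁^γ = P₂V₂^γ ⇒ P₂ = P₁ (V₁/V₂)^γ.
P₂ = 374 × (1/7.03)^(1.4) = 24.39 kPa.

P₂ ≈ 24.4 kPa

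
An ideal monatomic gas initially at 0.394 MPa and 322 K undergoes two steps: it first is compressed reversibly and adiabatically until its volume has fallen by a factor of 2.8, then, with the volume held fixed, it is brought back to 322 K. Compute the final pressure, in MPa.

P₃ ≈ 1.10 MPa

For a monatomic ideal gas γ = 5/3.
Adiabatic step (PV^γ = const): P₂ = 0.394×2.8^(5/3) = 2.192 MPa; T₂ = 322×2.8^(2/3) = 639.7 K.
Isochoric: P₃ = P₂(T₃/T₂) = 2.192 × (322/639.7) = 1.103 MPa.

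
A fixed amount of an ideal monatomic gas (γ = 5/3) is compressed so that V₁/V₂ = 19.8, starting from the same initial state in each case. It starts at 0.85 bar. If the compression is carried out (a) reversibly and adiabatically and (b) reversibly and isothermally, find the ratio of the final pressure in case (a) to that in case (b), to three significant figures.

Isothermal: P_b = P₁(V₁/V₂) = 0.85×19.8.
Adiabatic: P_a = P₁(V₁/V₂)^γ = 0.85×19.8^(5/3).
P_a/P_b = (V₁/V₂)^(γ−1) = 19.8^(2/3) = 7.319.

P_adiabatic / P_isothermal ≈ 7.32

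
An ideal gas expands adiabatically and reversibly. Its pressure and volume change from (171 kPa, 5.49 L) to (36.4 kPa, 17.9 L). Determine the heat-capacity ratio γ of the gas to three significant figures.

γ ≈ 1.31

PV^γ = const ⇒ γ = ln(P₂/P₁) / ln(V₁/V₂).
γ = ln(36.4/171) / ln(5.49/17.9) = 1.309.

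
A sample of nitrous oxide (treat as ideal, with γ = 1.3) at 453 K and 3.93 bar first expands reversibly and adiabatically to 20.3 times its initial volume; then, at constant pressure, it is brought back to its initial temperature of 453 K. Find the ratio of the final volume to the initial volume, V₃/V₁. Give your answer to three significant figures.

Adiabatic step: V₂/V₁ = 20.3; T₂ = T₁·(1/20.3)^(0.3) = 183.6 K.
Isobaric step: V₃/V₂ = T₃/T₂ = 453/183.6.
V₃/V₁ = (V₂/V₁)(V₃/V₂) = 20.3 × (453/183.6) = 50.09.

V₃/V₁ ≈ 50.1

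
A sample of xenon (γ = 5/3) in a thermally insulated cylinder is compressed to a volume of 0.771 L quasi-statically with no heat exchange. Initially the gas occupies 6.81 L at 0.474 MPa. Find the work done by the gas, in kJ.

P₂ = P₁(V₁/V₂)^γ = 0.474×(6.81/0.771)^(5/3) = 17.89 MPa.
For a reversible adiabat, W_by_gas = (P₁V₁ − P₂V₂)/(γ−1).
W_by = (474000×0.00681 − 1.789×10^7×0.000771) / (2/3) = -15850 J.

W ≈ -15.8 kJ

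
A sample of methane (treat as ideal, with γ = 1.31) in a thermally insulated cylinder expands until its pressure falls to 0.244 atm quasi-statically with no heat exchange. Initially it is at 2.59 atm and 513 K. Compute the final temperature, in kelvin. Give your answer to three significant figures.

Adiabatic: T₂/T₁ = (P₂/P₁)^((γ−1)/γ).
T₂ = 513 × (0.244/2.59)^(0.237) = 293.3 K.

T₂ ≈ 293 K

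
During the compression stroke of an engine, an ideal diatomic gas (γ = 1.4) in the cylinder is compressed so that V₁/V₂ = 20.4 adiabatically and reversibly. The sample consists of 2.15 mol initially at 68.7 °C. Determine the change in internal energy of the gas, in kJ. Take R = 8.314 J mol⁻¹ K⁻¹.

ΔU ≈ 35.8 kJ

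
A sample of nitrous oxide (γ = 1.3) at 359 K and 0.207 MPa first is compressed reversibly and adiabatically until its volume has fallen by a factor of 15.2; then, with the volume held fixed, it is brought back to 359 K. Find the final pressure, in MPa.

P₃ ≈ 3.15 MPa

Adiabatic step (PV^γ = const): P₂ = 0.207×15.2^(1.3) = 7.118 MPa; T₂ = 359×15.2^(0.3) = 812.2 K.
Isochoric: P₃ = P₂(T₃/T₂) = 7.118 × (359/812.2) = 3.146 MPa.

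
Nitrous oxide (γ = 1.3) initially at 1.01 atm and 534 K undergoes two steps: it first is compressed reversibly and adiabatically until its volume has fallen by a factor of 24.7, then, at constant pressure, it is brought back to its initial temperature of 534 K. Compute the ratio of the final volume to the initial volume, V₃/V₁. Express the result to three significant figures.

V₃/V₁ ≈ 0.0155

Adiabatic step: V₂/V₁ = 0.04049; T₂ = T₁·24.7^(0.3) = 1397 K.
Isobaric step: V₃/V₂ = T₃/T₂ = 534/1397.
V₃/V₁ = (V₂/V₁)(V₃/V₂) = 0.04049 × (534/1397) = 0.01547.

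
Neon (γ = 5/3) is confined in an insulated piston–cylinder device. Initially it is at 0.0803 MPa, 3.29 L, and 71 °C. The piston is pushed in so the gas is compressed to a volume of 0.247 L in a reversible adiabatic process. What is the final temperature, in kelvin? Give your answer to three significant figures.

T₂ ≈ 1930 K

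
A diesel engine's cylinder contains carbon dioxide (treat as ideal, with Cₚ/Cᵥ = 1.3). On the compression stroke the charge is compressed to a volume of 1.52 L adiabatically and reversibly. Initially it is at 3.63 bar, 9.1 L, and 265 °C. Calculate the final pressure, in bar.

P₂ ≈ 37.2 bar

Since PV^γ is constant along a reversible adiabat, P₂ = P₁ (V₁/V₂)^γ.
P₂ = 3.63 × (9.1/1.52)^(1.3) = 37.18 bar.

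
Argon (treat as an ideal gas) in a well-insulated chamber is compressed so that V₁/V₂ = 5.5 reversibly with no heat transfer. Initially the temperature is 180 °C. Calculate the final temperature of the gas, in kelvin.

Adiabatic: T₁V₁^(γ−1) = T₂V₂^(γ−1) ⇒ T₂ = T₁ (V₁/V₂)^(γ−1).
For a monatomic ideal gas γ = 5/3, so γ−1 = 2/3.
T₁ = 180 °C = 453.1 K.
T₂ = 453.1 × 5.5^(2/3) = 1412 K.

T₂ ≈ 1410 K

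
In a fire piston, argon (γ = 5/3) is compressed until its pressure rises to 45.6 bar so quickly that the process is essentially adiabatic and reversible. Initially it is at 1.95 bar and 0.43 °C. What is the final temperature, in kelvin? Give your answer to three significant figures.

Along an adiabat T P^((1−γ)/γ) is constant, so T₂ = T₁ (P₂/P₁)^((γ−1)/γ).
T₁ = 0.43 °C = 273.6 K.
T₂ = 273.6 × (45.6/1.95)^(2/5) = 965.3 K.

T₂ ≈ 965 K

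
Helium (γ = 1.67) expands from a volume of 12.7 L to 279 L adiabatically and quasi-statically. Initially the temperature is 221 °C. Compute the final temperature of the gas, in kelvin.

T₂ ≈ 62.4 K

Adiabatic: T₁V₁^(γ−1) = T₂V₂^(γ−1) ⇒ T₂ = T₁ (V₁/V₂)^(γ−1).
T₁ = 221 °C = 494.1 K.
T₂ = 494.1 × (12.7/279)^(0.67) = 62.35 K.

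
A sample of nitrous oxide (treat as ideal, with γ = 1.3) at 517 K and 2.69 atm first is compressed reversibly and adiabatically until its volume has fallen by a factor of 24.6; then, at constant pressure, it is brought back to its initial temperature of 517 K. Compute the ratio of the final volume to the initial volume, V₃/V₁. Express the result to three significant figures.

V₃/V₁ ≈ 0.0156

Adiabatic step: V₂/V₁ = 0.04065; T₂ = T₁·24.6^(0.3) = 1351 K.
Isobaric step: V₃/V₂ = T₃/T₂ = 517/1351.
V₃/V₁ = (V₂/V₁)(V₃/V₂) = 0.04065 × (517/1351) = 0.01555.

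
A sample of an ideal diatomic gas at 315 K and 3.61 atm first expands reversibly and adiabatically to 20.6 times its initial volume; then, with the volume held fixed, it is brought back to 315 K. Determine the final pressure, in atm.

For a diatomic ideal gas γ = 7/5.
Adiabatic step (PV^γ = const): P₂ = 3.61×(1/20.6)^(7/5) = 0.05225 atm; T₂ = 315×(1/20.6)^(2/5) = 93.92 K.
Isochoric: P₃ = P₂(T₃/T₂) = 0.05225 × (315/93.92) = 0.1752 atm.

P₃ ≈ 0.175 atm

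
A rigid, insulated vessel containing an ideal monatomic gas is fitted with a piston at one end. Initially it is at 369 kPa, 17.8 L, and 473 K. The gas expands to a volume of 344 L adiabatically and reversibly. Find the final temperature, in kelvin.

T₂ ≈ 65.7 K

For a reversible adiabat TV^(γ−1) is constant, so T₂ = T₁ (V₁/V₂)^(γ−1).
γ = 5/3 for a monatomic ideal gas.
T₂ = 473 × (17.8/344)^(2/3) = 65.68 K.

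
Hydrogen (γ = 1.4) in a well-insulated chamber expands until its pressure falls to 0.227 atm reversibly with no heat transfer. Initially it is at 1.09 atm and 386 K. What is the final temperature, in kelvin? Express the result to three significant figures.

T₂ ≈ 247 K

Adiabatic: T₂/T₁ = (P₂/P₁)^((γ−1)/γ).
T₂ = 386 × (0.227/1.09)^(0.286) = 246.5 K.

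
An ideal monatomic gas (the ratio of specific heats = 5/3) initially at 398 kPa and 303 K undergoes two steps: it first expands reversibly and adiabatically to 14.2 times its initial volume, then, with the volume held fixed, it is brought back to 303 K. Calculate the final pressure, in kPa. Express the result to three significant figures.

Adiabatic step (PV^γ = const): P₂ = 398×(1/14.2)^(5/3) = 4.78 kPa; T₂ = 303×(1/14.2)^(2/3) = 51.67 K.
Isochoric: P₃ = P₂(T₃/T₂) = 4.78 × (303/51.67) = 28.03 kPa.

P₃ ≈ 28.0 kPa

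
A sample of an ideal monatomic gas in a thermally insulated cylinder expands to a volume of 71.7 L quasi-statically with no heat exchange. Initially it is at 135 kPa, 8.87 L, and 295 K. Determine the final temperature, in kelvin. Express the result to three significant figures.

T₂ ≈ 73.2 K

For a reversible adiabat TV^(γ−1) is constant, so T₂ = T₁ (V₁/V₂)^(γ−1).
γ = 5/3 for a monatomic ideal gas.
T₂ = 295 × (8.87/71.7)^(2/3) = 73.24 K.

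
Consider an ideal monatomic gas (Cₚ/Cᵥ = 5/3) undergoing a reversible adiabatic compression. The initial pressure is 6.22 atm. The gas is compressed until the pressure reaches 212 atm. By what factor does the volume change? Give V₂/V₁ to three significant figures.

From PV^γ = const, V₂/V₁ = (P₁/P₂)^(1/γ).
V₂/V₁ = (6.22/212)^(3/5) = 0.1204.

V₂/V₁ ≈ 0.120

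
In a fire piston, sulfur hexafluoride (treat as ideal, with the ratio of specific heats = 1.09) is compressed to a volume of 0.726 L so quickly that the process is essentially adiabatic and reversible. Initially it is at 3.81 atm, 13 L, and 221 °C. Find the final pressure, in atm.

P₂ ≈ 88.5 atm

Since PV^γ is constant along a reversible adiabat, P₂ = P₁ (V₁/V₂)^γ.
P₂ = 3.81 × (13/0.726)^(1.09) = 88.45 atm.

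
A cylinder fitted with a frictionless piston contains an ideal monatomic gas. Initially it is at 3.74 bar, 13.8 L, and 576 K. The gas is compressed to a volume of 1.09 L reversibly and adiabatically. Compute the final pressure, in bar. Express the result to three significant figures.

Since PV^γ is constant along a reversible adiabat, P₂ = P₁ (V₁/V₂)^γ.
γ = 5/3 for a monatomic ideal gas.
P₂ = 3.74 × (13.8/1.09)^(5/3) = 257.2 bar.

P₂ ≈ 257 bar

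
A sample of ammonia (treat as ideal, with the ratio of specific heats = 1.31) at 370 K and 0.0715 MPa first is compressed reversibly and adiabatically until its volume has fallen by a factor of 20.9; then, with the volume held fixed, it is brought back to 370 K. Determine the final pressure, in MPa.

P₃ ≈ 1.49 MPa

Adiabatic step (PV^γ = const): P₂ = 0.0715×20.9^(1.31) = 3.834 MPa; T₂ = 370×20.9^(0.31) = 949.4 K.
Isochoric: P₃ = P₂(T₃/T₂) = 3.834 × (370/949.4) = 1.494 MPa.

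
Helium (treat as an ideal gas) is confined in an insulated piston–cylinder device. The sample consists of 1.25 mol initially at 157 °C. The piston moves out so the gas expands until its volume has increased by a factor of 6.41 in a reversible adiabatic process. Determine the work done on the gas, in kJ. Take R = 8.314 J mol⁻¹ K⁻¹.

For a reversible adiabat TV^(γ−1) is constant, so T₂ = T₁ (V₁/V₂)^(γ−1).
γ = 5/3 for a monatomic ideal gas, so γ−1 = 2/3.
T₁ = 157 °C = 430.1 K.
T₂ = 430.1 × (1/6.41)^(2/3) = 124.7 K.
Q = 0, so ΔU = W_on_gas = nCᵥΔT with Cᵥ = R/(γ−1) = 12.47 J/(mol·K).
ΔU = 1.25 × 12.47 × (124.7 − 430.1) = -4762 J.

W ≈ -4.76 kJ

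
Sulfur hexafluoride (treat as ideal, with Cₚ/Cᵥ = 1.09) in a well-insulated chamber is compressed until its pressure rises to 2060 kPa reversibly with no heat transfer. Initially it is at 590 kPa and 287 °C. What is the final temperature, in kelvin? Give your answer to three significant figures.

Along an adiabat T P^((1−γ)/γ) is constant, so T₂ = T₁ (P₂/P₁)^((γ−1)/γ).
T₁ = 287 °C = 560.1 K.
T₂ = 560.1 × (2060/590)^(0.0826) = 621.1 K.

T₂ ≈ 621 K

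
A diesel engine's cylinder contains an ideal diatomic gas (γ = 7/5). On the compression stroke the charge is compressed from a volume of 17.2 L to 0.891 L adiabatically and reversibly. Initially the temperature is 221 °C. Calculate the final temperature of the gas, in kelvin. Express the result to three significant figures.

T₂ ≈ 1610 K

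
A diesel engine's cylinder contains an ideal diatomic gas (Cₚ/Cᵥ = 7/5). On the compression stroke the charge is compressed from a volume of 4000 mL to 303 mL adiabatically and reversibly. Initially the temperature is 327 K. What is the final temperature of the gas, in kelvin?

Adiabatic: T₁V₁^(γ−1) = T₂V₂^(γ−1) ⇒ T₂ = T₁ (V₁/V₂)^(γ−1).
T₂ = 327 × (4000/303)^(2/5) = 917.9 K.

T₂ ≈ 918 K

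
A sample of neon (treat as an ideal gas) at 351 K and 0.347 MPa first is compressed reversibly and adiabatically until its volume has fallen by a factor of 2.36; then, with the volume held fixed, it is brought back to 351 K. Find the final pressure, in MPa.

P₃ ≈ 0.819 MPa

For a monatomic ideal gas γ = 5/3.
Adiabatic step (PV^γ = const): P₂ = 0.347×2.36^(5/3) = 1.452 MPa; T₂ = 351×2.36^(2/3) = 622.2 K.
Isochoric: P₃ = P₂(T₃/T₂) = 1.452 × (351/622.2) = 0.8189 MPa.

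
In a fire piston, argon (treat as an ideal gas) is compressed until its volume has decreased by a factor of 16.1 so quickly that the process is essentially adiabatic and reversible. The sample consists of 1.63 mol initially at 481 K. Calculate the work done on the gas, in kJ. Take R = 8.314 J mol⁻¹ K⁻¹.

W ≈ 52.6 kJ

Adiabatic: T₁V₁^(γ−1) = T₂V₂^(γ−1) ⇒ T₂ = T₁ (V₁/V₂)^(γ−1).
γ = 5/3 for a monatomic ideal gas, so γ−1 = 2/3.
T₂ = 481 × 16.1^(2/3) = 3067 K.
Q = 0, so ΔU = W_on_gas = nCᵥΔT with Cᵥ = R/(γ−1) = 12.47 J/(mol·K).
ΔU = 1.63 × 12.47 × (3067 − 481) = 52560 J.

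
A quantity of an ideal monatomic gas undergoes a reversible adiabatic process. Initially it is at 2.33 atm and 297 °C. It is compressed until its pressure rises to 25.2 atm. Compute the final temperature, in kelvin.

T₂ ≈ 1480 K

Adiabatic: T₂/T₁ = (P₂/P₁)^((γ−1)/γ).
For a monatomic ideal gas γ = 5/3, so (γ−1)/γ = 2/5.
T₁ = 297 °C = 570.1 K.
T₂ = 570.1 × (25.2/2.33)^(2/5) = 1478 K.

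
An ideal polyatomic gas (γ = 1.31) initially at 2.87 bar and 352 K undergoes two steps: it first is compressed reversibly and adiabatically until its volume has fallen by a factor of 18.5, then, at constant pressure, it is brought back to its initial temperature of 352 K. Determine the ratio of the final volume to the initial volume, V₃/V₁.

V₃/V₁ ≈ 0.0219

Adiabatic step: V₂/V₁ = 0.05405; T₂ = T₁·18.5^(0.31) = 869.7 K.
Isobaric step: V₃/V₂ = T₃/T₂ = 352/869.7.
V₃/V₁ = (V₂/V₁)(V₃/V₂) = 0.05405 × (352/869.7) = 0.02188.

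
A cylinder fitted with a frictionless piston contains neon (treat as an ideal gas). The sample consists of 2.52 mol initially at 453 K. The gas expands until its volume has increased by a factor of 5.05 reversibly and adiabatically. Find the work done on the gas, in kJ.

Adiabatic: T₁V₁^(γ−1) = T₂V₂^(γ−1) ⇒ T₂ = T₁ (V₁/V₂)^(γ−1).
γ = 5/3 for a monatomic ideal gas, so γ−1 = 2/3.
T₂ = 453 × (1/5.05)^(2/3) = 153.9 K.
Q = 0, so ΔU = W_on_gas = nCᵥΔT with Cᵥ = R/(γ−1) = 12.47 J/(mol·K).
ΔU = 2.52 × 12.47 × (153.9 − 453) = -9400 J.

W ≈ -9.40 kJ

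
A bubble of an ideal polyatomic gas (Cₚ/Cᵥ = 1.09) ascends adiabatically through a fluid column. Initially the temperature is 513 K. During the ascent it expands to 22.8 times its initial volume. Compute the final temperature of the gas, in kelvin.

T₂ ≈ 387 K

Adiabatic: T₁V₁^(γ−1) = T₂V₂^(γ−1) ⇒ T₂ = T₁ (V₁/V₂)^(γ−1).
T₂ = 513 × (1/22.8)^(0.09) = 387.2 K.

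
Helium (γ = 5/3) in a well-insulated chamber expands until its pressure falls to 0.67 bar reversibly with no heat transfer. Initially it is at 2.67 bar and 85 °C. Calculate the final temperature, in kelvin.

T₂ ≈ 206 K

Adiabatic: T₂/T₁ = (P₂/P₁)^((γ−1)/γ).
T₁ = 85 °C = 358.1 K.
T₂ = 358.1 × (0.67/2.67)^(2/5) = 206 K.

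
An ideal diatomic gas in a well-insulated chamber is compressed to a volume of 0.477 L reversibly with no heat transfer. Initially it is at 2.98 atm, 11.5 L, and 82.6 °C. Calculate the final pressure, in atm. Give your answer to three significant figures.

Adiabatic: P₁V₁^γ = P₂V₂^γ ⇒ P₂ = P₁ (V₁/V₂)^γ.
γ = 7/5 for a diatomic ideal gas.
P₂ = 2.98 × (11.5/0.477)^(7/5) = 256.6 atm.

P₂ ≈ 257 atm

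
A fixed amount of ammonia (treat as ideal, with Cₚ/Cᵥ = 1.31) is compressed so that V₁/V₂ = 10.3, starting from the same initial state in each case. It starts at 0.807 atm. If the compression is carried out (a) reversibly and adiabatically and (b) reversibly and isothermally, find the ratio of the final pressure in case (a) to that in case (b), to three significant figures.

P_adiabatic / P_isothermal ≈ 2.06

Isothermal: P_b = P₁(V₁/V₂) = 0.807×10.3.
Adiabatic: P_a = P₁(V₁/V₂)^γ = 0.807×10.3^(1.31).
P_a/P_b = (V₁/V₂)^(γ−1) = 10.3^(0.31) = 2.061.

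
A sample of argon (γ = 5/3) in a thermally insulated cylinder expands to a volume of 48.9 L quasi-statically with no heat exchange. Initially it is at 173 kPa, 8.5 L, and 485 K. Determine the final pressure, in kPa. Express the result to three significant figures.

Adiabatic: P₁V₁^γ = P₂V₂^γ ⇒ P₂ = P₁ (V₁/V₂)^γ.
P₂ = 173 × (8.5/48.9)^(5/3) = 9.366 kPa.

P₂ ≈ 9.37 kPa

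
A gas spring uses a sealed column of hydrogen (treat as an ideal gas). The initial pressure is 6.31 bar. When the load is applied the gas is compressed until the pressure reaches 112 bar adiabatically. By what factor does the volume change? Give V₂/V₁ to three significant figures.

V₂/V₁ ≈ 0.128

From PV^γ = const, V₂/V₁ = (P₁/P₂)^(1/γ).
For a diatomic ideal gas γ = 7/5.
V₂/V₁ = (6.31/112)^(5/7) = 0.1282.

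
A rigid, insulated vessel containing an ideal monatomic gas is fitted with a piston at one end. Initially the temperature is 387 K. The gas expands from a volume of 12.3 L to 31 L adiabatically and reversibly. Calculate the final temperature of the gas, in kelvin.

T₂ ≈ 209 K

Adiabatic: T₁V₁^(γ−1) = T₂V₂^(γ−1) ⇒ T₂ = T₁ (V₁/V₂)^(γ−1).
For a monatomic ideal gas γ = 5/3, so γ−1 = 2/3.
T₂ = 387 × (12.3/31)^(2/3) = 209 K.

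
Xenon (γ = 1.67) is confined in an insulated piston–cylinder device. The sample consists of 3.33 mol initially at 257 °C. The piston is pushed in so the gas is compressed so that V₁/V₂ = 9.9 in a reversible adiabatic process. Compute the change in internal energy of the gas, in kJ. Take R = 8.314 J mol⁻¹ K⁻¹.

Adiabatic: T₁V₁^(γ−1) = T₂V₂^(γ−1) ⇒ T₂ = T₁ (V₁/V₂)^(γ−1).
T₁ = 257 °C = 530.1 K.
T₂ = 530.1 × 9.9^(0.67) = 2463 K.
Q = 0, so ΔU = W_on_gas = nCᵥΔT with Cᵥ = R/(γ−1) = 12.41 J/(mol·K).
ΔU = 3.33 × 12.41 × (2463 − 530.1) = 79870 J.

ΔU ≈ 79.9 kJ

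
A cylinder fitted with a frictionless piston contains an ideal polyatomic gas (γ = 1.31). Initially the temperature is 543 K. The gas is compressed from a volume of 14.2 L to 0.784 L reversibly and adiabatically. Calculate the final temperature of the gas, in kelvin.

T₂ ≈ 1330 K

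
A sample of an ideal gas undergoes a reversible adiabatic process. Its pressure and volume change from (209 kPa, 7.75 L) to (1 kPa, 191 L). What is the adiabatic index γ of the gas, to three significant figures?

γ ≈ 1.67

PV^γ = const ⇒ γ = ln(P₂/P₁) / ln(V₁/V₂).
γ = ln(1/209) / ln(7.75/191) = 1.667.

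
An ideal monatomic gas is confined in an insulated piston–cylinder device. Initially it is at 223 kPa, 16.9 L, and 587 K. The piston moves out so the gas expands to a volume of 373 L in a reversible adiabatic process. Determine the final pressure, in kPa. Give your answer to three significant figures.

P₂ ≈ 1.28 kPa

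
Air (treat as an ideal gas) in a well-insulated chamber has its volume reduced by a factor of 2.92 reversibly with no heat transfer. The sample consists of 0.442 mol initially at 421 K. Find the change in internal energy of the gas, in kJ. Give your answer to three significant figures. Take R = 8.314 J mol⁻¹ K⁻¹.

For a reversible adiabat TV^(γ−1) is constant, so T₂ = T₁ (V₁/V₂)^(γ−1).
γ = 7/5 for a diatomic ideal gas, so γ−1 = 2/5.
T₂ = 421 × 2.92^(2/5) = 646.3 K.
Q = 0, so ΔU = W_on_gas = nCᵥΔT with Cᵥ = R/(γ−1) = 20.79 J/(mol·K).
ΔU = 0.442 × 20.79 × (646.3 − 421) = 2070 J.

ΔU ≈ 2.07 kJ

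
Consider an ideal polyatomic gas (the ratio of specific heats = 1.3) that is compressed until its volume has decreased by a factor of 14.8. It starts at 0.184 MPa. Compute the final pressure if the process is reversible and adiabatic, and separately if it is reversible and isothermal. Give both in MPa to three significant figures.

adiabatic: 6.11 MPa; isothermal: 2.72 MPa

Isothermal: P₂ = P₁(V₁/V₂) = 0.184×14.8 = 2.723 MPa.
Adiabatic: P₂ = P₁(V₁/V₂)^γ = 0.184×14.8^(1.3) = 6.112 MPa.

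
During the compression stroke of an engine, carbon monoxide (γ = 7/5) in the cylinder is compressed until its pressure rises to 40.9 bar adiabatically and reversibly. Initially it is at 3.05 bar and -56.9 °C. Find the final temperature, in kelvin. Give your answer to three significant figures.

Along an adiabat T P^((1−γ)/γ) is constant, so T₂ = T₁ (P₂/P₁)^((γ−1)/γ).
T₁ = -56.9 °C = 216.2 K.
T₂ = 216.2 × (40.9/3.05)^(2/7) = 454 K.

T₂ ≈ 454 K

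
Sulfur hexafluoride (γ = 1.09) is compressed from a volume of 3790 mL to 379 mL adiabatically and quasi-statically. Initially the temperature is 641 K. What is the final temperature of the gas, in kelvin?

T₂ ≈ 789 K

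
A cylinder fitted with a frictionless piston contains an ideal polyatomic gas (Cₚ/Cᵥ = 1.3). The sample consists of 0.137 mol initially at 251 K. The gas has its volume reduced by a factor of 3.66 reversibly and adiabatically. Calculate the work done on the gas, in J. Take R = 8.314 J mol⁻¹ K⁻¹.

Adiabatic: T₁V₁^(γ−1) = T₂V₂^(γ−1) ⇒ T₂ = T₁ (V₁/V₂)^(γ−1).
T₂ = 251 × 3.66^(0.3) = 370.4 K.
Q = 0, so ΔU = W_on_gas = nCᵥΔT with Cᵥ = R/(γ−1) = 27.71 J/(mol·K).
ΔU = 0.137 × 27.71 × (370.4 − 251) = 453.5 J.

W ≈ 453 J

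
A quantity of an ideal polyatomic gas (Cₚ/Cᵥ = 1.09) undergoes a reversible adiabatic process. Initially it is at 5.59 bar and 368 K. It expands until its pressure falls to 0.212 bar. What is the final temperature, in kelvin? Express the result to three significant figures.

T₂ ≈ 281 K

Along an adiabat T P^((1−γ)/γ) is constant, so T₂ = T₁ (P₂/P₁)^((γ−1)/γ).
T₂ = 368 × (0.212/5.59)^(0.0826) = 280.9 K.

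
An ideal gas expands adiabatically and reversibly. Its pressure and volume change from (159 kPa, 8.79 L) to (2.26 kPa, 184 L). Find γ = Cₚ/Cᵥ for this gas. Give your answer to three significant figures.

PV^γ = const ⇒ γ = ln(P₂/P₁) / ln(V₁/V₂).
γ = ln(2.26/159) / ln(8.79/184) = 1.399.

γ ≈ 1.40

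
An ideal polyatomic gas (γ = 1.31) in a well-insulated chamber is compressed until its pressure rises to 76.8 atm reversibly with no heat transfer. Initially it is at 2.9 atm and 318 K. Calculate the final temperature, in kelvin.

T₂ ≈ 690 K

Adiabatic: T₂/T₁ = (P₂/P₁)^((γ−1)/γ).
T₂ = 318 × (76.8/2.9)^(0.237) = 690.5 K.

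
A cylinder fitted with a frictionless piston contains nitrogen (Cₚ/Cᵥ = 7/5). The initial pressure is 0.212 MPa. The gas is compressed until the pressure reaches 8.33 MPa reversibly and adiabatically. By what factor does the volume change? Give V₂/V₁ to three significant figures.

From PV^γ = const, V₂/V₁ = (P₁/P₂)^(1/γ).
V₂/V₁ = (0.212/8.33)^(5/7) = 0.07265.

V₂/V₁ ≈ 0.0726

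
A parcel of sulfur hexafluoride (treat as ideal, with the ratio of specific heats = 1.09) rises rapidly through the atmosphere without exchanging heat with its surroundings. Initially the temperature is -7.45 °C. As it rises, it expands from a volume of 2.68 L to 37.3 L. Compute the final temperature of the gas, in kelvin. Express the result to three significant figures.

T₂ ≈ 210 K

For a reversible adiabat TV^(γ−1) is constant, so T₂ = T₁ (V₁/V₂)^(γ−1).
T₁ = -7.45 °C = 265.7 K.
T₂ = 265.7 × (2.68/37.3)^(0.09) = 209.6 K.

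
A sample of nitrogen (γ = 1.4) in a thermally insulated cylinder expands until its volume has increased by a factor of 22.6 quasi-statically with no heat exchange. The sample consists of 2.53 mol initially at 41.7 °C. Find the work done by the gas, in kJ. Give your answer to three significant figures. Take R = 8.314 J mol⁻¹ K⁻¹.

W ≈ 11.8 kJ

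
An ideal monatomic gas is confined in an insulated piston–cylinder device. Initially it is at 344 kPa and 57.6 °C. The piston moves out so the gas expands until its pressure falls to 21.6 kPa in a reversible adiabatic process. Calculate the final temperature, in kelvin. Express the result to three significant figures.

T₂ ≈ 109 K

Adiabatic: T₂/T₁ = (P₂/P₁)^((γ−1)/γ).
For a monatomic ideal gas γ = 5/3, so (γ−1)/γ = 2/5.
T₁ = 57.6 °C = 330.8 K.
T₂ = 330.8 × (21.6/344)^(2/5) = 109.3 K.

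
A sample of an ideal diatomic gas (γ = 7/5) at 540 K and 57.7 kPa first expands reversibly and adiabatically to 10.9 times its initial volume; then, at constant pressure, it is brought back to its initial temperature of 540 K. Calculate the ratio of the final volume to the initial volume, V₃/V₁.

V₃/V₁ ≈ 28.3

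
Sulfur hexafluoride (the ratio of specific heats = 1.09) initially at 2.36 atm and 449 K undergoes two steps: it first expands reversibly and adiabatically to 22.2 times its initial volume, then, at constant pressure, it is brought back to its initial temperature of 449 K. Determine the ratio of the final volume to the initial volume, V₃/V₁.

V₃/V₁ ≈ 29.3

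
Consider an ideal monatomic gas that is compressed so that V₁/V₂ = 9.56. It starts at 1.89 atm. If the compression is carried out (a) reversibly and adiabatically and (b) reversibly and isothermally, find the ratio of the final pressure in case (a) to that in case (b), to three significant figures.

P_adiabatic / P_isothermal ≈ 4.50

For a monatomic ideal gas γ = 5/3.
Isothermal: P_b = P₁(V₁/V₂) = 1.89×9.56.
Adiabatic: P_a = P₁(V₁/V₂)^γ = 1.89×9.56^(5/3).
P_a/P_b = (V₁/V₂)^(γ−1) = 9.56^(2/3) = 4.504.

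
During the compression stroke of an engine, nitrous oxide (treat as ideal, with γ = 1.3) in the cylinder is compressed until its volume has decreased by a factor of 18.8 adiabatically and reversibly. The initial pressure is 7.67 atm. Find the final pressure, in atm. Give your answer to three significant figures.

Since PV^γ is constant along a reversible adiabat, P₂ = P₁ (V₁/V₂)^γ.
P₂ = 7.67 × 18.8^(1.3) = 347.7 atm.

P₂ ≈ 348 atm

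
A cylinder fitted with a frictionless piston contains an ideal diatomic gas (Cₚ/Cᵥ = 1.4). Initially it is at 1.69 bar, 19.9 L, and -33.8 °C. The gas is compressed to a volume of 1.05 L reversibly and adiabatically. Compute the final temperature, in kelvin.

T₂ ≈ 776 K

For a reversible adiabat TV^(γ−1) is constant, so T₂ = T₁ (V₁/V₂)^(γ−1).
T₁ = -33.8 °C = 239.3 K.
T₂ = 239.3 × (19.9/1.05)^(0.4) = 776.4 K.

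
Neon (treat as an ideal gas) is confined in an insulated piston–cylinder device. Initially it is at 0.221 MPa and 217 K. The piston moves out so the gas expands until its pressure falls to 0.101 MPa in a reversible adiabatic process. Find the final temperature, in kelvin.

T₂ ≈ 159 K

Adiabatic: T₂/T₁ = (P₂/P₁)^((γ−1)/γ).
For a monatomic ideal gas γ = 5/3, so (γ−1)/γ = 2/5.
T₂ = 217 × (0.101/0.221)^(2/5) = 158.6 K.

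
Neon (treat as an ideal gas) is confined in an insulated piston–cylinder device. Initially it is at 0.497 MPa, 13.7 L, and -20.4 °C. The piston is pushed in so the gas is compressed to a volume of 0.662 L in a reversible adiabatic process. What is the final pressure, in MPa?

Since PV^γ is constant along a reversible adiabat, P₂ = P₁ (V₁/V₂)^γ.
γ = 5/3 for a monatomic ideal gas.
P₂ = 0.497 × (13.7/0.662)^(5/3) = 77.53 MPa.

P₂ ≈ 77.5 MPa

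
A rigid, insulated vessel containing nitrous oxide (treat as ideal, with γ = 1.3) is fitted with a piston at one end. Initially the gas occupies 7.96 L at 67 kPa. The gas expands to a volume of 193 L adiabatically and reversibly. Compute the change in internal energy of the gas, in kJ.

ΔU ≈ -1.09 kJ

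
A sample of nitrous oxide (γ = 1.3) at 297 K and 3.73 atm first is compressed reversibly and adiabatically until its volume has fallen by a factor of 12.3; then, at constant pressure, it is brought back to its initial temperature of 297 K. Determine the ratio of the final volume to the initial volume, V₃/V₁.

Adiabatic step: V₂/V₁ = 0.0813; T₂ = T₁·12.3^(0.3) = 630.6 K.
Isobaric step: V₃/V₂ = T₃/T₂ = 297/630.6.
V₃/V₁ = (V₂/V₁)(V₃/V₂) = 0.0813 × (297/630.6) = 0.03829.

V₃/V₁ ≈ 0.0383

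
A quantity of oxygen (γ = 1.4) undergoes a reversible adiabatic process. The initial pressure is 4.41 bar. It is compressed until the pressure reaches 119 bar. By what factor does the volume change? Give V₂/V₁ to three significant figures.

V₂/V₁ ≈ 0.0950

From PV^γ = const, V₂/V₁ = (P₁/P₂)^(1/γ).
V₂/V₁ = (4.41/119)^(0.714) = 0.09501.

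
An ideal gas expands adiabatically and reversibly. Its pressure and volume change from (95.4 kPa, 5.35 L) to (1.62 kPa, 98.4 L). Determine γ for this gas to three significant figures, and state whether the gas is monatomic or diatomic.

γ ≈ 1.40; diatomic

PV^γ = const ⇒ γ = ln(P₂/P₁) / ln(V₁/V₂).
γ = ln(1.62/95.4) / ln(5.35/98.4) = 1.4.
γ ≈ 1.40 is close to 7/5, so the gas is diatomic.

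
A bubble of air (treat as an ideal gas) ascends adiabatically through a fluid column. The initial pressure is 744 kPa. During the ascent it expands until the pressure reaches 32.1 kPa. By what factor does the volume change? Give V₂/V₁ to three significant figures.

V₂/V₁ ≈ 9.44

From PV^γ = const, V₂/V₁ = (P₁/P₂)^(1/γ).
For a diatomic ideal gas γ = 7/5.
V₂/V₁ = (744/32.1)^(5/7) = 9.442.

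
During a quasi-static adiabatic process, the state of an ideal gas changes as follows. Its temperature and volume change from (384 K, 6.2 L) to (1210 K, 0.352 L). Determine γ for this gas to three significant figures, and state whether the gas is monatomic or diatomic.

TV^(γ−1) = const ⇒ γ − 1 = ln(T₂/T₁) / ln(V₁/V₂).
γ = 1 + ln(1210/384) / ln(6.2/0.352) = 1.4.
γ ≈ 1.40 is close to 7/5, so the gas is diatomic.

γ ≈ 1.40; diatomic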